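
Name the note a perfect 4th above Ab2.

Db3

The fourth takes the letter from A up to D.
A perfect fourth spans 5 semitones, so from Ab2 the target pitch is Db3.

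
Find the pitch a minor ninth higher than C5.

Counting two letter names plus an octave up from C lands on D.
A minor ninth is 13 semitones; 13 semitones up from C5 gives Db6.

Db6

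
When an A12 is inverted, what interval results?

First reduce the compound augmented twelfth to its simple form, an augmented fifth.
The rule of nine gives the new number: 9 − 5 = 4, so a fifth becomes a fourth.
And augmented becomes diminished under inversion, so we get a diminished fourth.

diminished 4th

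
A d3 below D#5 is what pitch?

Three letter names down from D: B.
A diminished third is 2 semitones; 2 semitones down from D#5 gives B##4.

B##4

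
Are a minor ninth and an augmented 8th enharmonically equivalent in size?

Both span 13 semitones: a minor ninth and an augmented octave are the same chromatic distance.

Yes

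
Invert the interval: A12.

First reduce the compound augmented twelfth to its simple form, an augmented fifth.
The rule of nine gives the new number: 9 − 5 = 4, so a fifth becomes a fourth.
The quality also flips — augmented becomes diminished — giving a diminished fourth.

d4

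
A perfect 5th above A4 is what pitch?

E5

The fifth takes the letter from A up to E.
Moving 7 semitones up from A4 (the size of a perfect fifth) reaches E5.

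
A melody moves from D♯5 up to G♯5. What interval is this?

D to G spans four letter names (D-E-F-G) — that makes it a fourth of some quality.
The perfect fourth spans 5 semitones, and D#5 to G#5 is exactly 5 semitones — so this is a perfect fourth.

perfect fourth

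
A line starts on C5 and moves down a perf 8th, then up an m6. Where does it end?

Ab4

C5 down a perfect octave → C4 (12 semitones).
Up a minor sixth from C4: Ab4 (8 semitones up).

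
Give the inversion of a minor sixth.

Interval numbers invert to sum to nine: 6 + 3 = 9, so a sixth inverts to a third.
The quality also flips — minor becomes major — giving a major third.

M3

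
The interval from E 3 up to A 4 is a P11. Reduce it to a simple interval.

Subtracting seven from the interval number removes an octave: 11 − 7 = 4.
So a perfect eleventh is an octave plus a perfect fourth. The quality is unchanged.

perfect 4th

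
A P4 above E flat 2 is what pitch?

A flat 2

The fourth takes the letter from E up to A.
A perfect fourth is 5 semitones; 5 semitones up from Eb2 gives Ab2.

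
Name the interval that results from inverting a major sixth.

minor 3rd

The rule of nine gives the new number: 9 − 6 = 3, so a sixth becomes a third.
And major becomes minor under inversion, so we get a minor third.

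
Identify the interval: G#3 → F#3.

Descending from G#3 to F#3 is the same interval as ascending F#3 to G#3.
F to G spans two letter names (F-G), so the interval is some kind of second.
Counting semitones, F#3→G#3 is 2, which is the major second.

major 2nd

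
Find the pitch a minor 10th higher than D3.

Three letters up from D (plus an octave) reaches F.
A minor tenth spans 15 semitones, so from D3 the target pitch is F4.

F4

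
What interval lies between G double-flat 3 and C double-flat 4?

G to C spans four letter names (G-A-B-C): a fourth.
Counting semitones, Gbb3→Cbb4 is 5, which is the perfect fourth.

perfect fourth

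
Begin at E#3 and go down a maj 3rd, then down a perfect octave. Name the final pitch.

C#2

Down a major third from E#3: C#3 (4 semitones down).
A perfect octave down from C#3 is C#2.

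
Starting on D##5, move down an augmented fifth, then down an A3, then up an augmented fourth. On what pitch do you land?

A4

An augmented fifth down from D##5 is G#4.
G#4 down an augmented third → Eb4 (5 semitones).
Up an augmented fourth from Eb4: A4 (6 semitones up).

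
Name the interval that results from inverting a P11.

First reduce the compound perfect eleventh to its simple form, a perfect fourth.
Interval numbers invert to sum to nine: 4 + 5 = 9, so a fourth inverts to a fifth.
The quality also flips — perfect stays perfect — giving a perfect fifth.

perfect 5th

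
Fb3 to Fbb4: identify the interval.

F to F is the same letter name, plus an octave: an octave.
Fb3 to Fbb4 spans 11 semitones — one semitone narrower than the perfect octave (12) — giving a diminished octave.

d8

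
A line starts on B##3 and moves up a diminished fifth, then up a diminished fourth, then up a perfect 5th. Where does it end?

B##3 up a diminished fifth → F##4 (6 semitones).
F##4 up a diminished fourth → B4 (4 semitones).
Up a perfect fifth from B4: F#5 (7 semitones up).

F#5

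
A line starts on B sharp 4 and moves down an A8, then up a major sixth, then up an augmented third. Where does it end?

B double-sharp 4

An augmented octave down from B#4 is B3.
B3 up a major sixth → G#4 (9 semitones).
Up an augmented third from G#4: B##4 (5 semitones up).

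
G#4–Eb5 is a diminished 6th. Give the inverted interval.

augmented 3rd

Interval numbers invert to sum to nine: 6 + 3 = 9, so a sixth inverts to a third.
Quality inverts too: diminished becomes augmented. That makes the inversion an augmented third.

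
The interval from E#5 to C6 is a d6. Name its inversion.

Interval numbers invert to sum to nine: 6 + 3 = 9, so a sixth inverts to a third.
Quality inverts too: diminished becomes augmented. That makes the inversion an augmented third.

augmented 3rd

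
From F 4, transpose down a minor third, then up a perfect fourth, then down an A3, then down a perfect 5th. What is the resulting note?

Down a minor third from F4: D4 (3 semitones down).
D4 up a perfect fourth → G4 (5 semitones).
An augmented third down from G4 is Ebb4.
Ebb4 down a perfect fifth → Abb3 (7 semitones).

A double-flat 3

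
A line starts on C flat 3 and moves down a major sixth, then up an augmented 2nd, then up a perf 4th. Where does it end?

A major sixth down from Cb3 is Ebb2.
Up an augmented second from Ebb2: F2 (3 semitones up).
F2 up a perfect fourth → Bb2 (5 semitones).

B flat 2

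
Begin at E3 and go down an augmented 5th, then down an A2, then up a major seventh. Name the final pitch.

E3 down an augmented fifth → Ab2 (8 semitones).
Ab2 down an augmented second → Gbb2 (3 semitones).
Up a major seventh from Gbb2: Fb3 (11 semitones up).

Fb3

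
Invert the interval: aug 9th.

d7

First reduce the compound augmented ninth to its simple form, an augmented second.
The rule of nine gives the new number: 9 − 2 = 7, so a second becomes a seventh.
Quality inverts too: augmented becomes diminished. That makes the inversion a diminished seventh.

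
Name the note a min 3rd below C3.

A2

Three letter names down from C: A.
A minor third is 3 semitones; 3 semitones down from C3 gives A2.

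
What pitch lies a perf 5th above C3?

G3

Five letter names up from C: G.
A perfect fifth is 7 semitones; 7 semitones up from C3 gives G3.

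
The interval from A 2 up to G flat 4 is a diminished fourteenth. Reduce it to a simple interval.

diminished seventh

Take out an octave (7 from the number): 14 − 7 = 7.
So a diminished fourteenth is an octave plus a diminished seventh. The quality is unchanged.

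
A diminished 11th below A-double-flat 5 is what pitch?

Counting four letter names plus an octave down from A lands on E.
A diminished eleventh is 16 semitones; 16 semitones down from Abb5 gives Eb4.

E-flat 4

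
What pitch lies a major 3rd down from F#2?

D2

Counting three letter names down from F lands on D.
A major third spans 4 semitones, so from F#2 the target pitch is D2.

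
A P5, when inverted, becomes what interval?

perfect 4th

Inverted interval numbers add to nine, so a fifth pairs with a fourth (5 + 4 = 9).
The quality also flips — perfect stays perfect — giving a perfect fourth.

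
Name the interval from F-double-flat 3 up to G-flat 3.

F to G spans two letter names (F-G) — that makes it a second of some quality.
A major second would be 2 semitones; Fbb3 to Gb3 is 3, one semitone wider, so the interval is augmented.

augmented 2nd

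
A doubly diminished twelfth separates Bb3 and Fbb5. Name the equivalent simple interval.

Take out an octave (7 from the number): 12 − 7 = 5.
That makes a doubly diminished twelfth a compound doubly diminished fifth — an octave plus a doubly diminished fifth.

dd5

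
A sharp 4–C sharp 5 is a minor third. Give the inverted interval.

major sixth

Inverted interval numbers add to nine, so a third pairs with a sixth (3 + 6 = 9).
And minor becomes major under inversion, so we get a major sixth.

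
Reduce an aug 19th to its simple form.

Each octave removed subtracts seven from the number: 19 − 14 = 5.
That makes an augmented nineteenth a compound augmented fifth — 2 octaves plus an augmented fifth.

A5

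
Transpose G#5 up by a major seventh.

Seven letter names up from G: F.
Moving 11 semitones up from G#5 (the size of a major seventh) reaches F##6.

F##6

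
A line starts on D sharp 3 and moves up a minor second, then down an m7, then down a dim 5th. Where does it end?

Up a minor second from D#3: E3 (1 semitone up).
E3 down a minor seventh → F#2 (10 semitones).
F#2 down a diminished fifth → B#1 (6 semitones).

B sharp 1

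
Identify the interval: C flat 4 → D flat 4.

major second

C to D spans two letter names (C-D): a second.
The major second spans 2 semitones, and Cb4 to Db4 is exactly 2 semitones — so this is a major second.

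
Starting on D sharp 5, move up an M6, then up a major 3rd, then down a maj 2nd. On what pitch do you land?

C double-sharp 6

D#5 up a major sixth → B#5 (9 semitones).
B#5 up a major third → D##6 (4 semitones).
A major second down from D##6 is C##6.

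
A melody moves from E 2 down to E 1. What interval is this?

perfect 8th

Descending from E2 to E1 is the same interval as ascending E1 to E2.
E to E is the same letter name, plus an octave, so the interval is some kind of octave.
Counting semitones, E1→E2 is 12, which is the perfect octave.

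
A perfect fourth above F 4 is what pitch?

B flat 4

The fourth takes the letter from F up to B.
Moving 5 semitones up from F4 (the size of a perfect fourth) reaches Bb4.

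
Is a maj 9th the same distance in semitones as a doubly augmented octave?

Yes

Both span 14 semitones: a major ninth and a doubly augmented octave are the same chromatic distance.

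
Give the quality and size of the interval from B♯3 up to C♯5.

B to C spans two letter names (B-C), plus an octave, so the interval is some kind of ninth.
B#3 to C#5 is 13 semitones, a half step short of the major ninth (14), so this is minor.
(Equivalently, a compound minor second: a minor second plus an octave.)

minor 9th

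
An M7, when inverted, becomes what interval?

minor second

Inverted interval numbers add to nine, so a seventh pairs with a second (7 + 2 = 9).
The quality also flips — major becomes minor — giving a minor second.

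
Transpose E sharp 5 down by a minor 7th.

F double-sharp 4

Seven letter names down from E: F.
Moving 10 semitones down from E#5 (the size of a minor seventh) reaches F##4.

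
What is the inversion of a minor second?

Inverted interval numbers add to nine, so a second pairs with a seventh (2 + 7 = 9).
The quality also flips — minor becomes major — giving a major seventh.

major seventh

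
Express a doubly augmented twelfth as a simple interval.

Each octave removed subtracts seven from the number: 12 − 7 = 5.
Quality carries through unchanged, so the simple form is a doubly augmented fifth.

AA5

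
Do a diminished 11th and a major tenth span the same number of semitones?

Yes

A diminished eleventh = 16 semitones = a major tenth; enharmonically equal.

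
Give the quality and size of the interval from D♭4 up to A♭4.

D to A spans five letter names (D-E-F-G-A): a fifth.
Counting semitones, Db4→Ab4 is 7, which is the perfect fifth.

perfect fifth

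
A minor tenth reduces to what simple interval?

minor third

Take out an octave (7 from the number): 10 − 7 = 3.
So a minor tenth is an octave plus a minor third. The quality is unchanged.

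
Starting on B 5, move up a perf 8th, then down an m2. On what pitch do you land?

A perfect octave up from B5 is B6.
B6 down a minor second → A#6 (1 semitone).

A sharp 6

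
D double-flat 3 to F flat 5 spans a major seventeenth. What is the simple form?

Each octave removed subtracts seven from the number: 17 − 14 = 3.
That makes a major seventeenth a compound major third — 2 octaves plus a major third.

major 3rd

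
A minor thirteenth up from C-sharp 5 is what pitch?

Six letters up from C (plus an octave) reaches A.
A minor thirteenth spans 20 semitones, so from C#5 the target pitch is A6.

A 6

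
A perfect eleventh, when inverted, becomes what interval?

First reduce the compound perfect eleventh to its simple form, a perfect fourth.
The rule of nine gives the new number: 9 − 4 = 5, so a fourth becomes a fifth.
The quality also flips — perfect stays perfect — giving a perfect fifth.

perfect fifth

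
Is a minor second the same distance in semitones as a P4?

A minor second spans 1 semitone; a perfect fourth spans 5 semitones. They differ by 4.

No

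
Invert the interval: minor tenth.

major 6th

First reduce the compound minor tenth to its simple form, a minor third.
The rule of nine gives the new number: 9 − 3 = 6, so a third becomes a sixth.
The quality also flips — minor becomes major — giving a major sixth.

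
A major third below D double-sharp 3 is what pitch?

Three letter names down from D: B.
Moving 4 semitones down from D##3 (the size of a major third) reaches B#2.

B sharp 2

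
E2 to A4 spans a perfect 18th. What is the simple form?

Take out 2 octaves (14 from the number): 18 − 14 = 4.
So a perfect eighteenth is 2 octaves plus a perfect fourth. The quality is unchanged.

P4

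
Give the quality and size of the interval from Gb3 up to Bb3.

major third

G to B spans three letter names (G-A-B), so the interval is some kind of third.
Counting semitones, Gb3→Bb3 is 4, which is the major third.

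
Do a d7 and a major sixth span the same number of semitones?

Yes

A diminished seventh = 9 semitones = a major sixth; enharmonically equal.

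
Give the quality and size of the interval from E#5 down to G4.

augmented sixth

Descending from E#5 to G4 is the same interval as ascending G4 to E#5.
G to E spans six letter names (G-A-B-C-D-E) — that makes it a sixth of some quality.
A major sixth would be 9 semitones; G4 to E#5 is 10, one semitone wider, so the interval is augmented.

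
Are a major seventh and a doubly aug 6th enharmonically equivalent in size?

Yes

A major seventh = 11 semitones = a doubly augmented sixth; enharmonically equal.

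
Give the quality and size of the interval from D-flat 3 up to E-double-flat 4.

D to E spans two letter names (D-E), plus an octave — that makes it a ninth of some quality.
A major ninth would be 14 semitones, but Db3 to Ebb4 is 13 — one semitone narrower, making it a minor ninth.
(Equivalently, a compound minor second: a minor second plus an octave.)

minor ninth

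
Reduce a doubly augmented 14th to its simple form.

Take out an octave (7 from the number): 14 − 7 = 7.
Quality carries through unchanged, so the simple form is a doubly augmented seventh.

doubly augmented 7th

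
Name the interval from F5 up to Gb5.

F to G spans two letter names (F-G), so the interval is some kind of second.
F5 to Gb5 is 1 semitone, a half step short of the major second (2), so this is minor.

minor second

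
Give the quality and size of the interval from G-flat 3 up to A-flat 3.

major 2nd

G to A spans two letter names (G-A) — that makes it a second of some quality.
The major second spans 2 semitones, and Gb3 to Ab3 is exactly 2 semitones — so this is a major second.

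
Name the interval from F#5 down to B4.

perfect 5th

Descending from F#5 to B4 is the same interval as ascending B4 to F#5.
B to F spans five letter names (B-C-D-E-F): a fifth.
The perfect fifth spans 7 semitones, and B4 to F#5 is exactly 7 semitones — so this is a perfect fifth.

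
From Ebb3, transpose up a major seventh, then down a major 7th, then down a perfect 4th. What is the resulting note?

Bbb2

Up a major seventh from Ebb3: Db4 (11 semitones up).
Down a major seventh from Db4: Ebb3 (11 semitones down).
Ebb3 down a perfect fourth → Bbb2 (5 semitones).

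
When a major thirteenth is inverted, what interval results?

m3

First reduce the compound major thirteenth to its simple form, a major sixth.
The rule of nine gives the new number: 9 − 6 = 3, so a sixth becomes a third.
Quality inverts too: major becomes minor. That makes the inversion a minor third.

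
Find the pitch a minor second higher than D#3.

Two letter names up from D: E.
A minor second spans 1 semitone, so from D#3 the target pitch is E3.

E3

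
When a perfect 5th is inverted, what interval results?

perfect fourth

Inverted interval numbers add to nine, so a fifth pairs with a fourth (5 + 4 = 9).
The quality also flips — perfect stays perfect — giving a perfect fourth.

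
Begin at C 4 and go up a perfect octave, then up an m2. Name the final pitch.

A perfect octave up from C4 is C5.
Up a minor second from C5: Db5 (1 semitone up).

D flat 5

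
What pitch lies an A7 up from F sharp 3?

Counting seven letter names up from F lands on E.
An augmented seventh spans 12 semitones, so from F#3 the target pitch is E##4.

E double-sharp 4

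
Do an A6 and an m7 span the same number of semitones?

Yes

An augmented sixth = 10 semitones = a minor seventh; enharmonically equal.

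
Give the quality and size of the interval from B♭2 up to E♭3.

B to E spans four letter names (B-C-D-E): a fourth.
Counting semitones, Bb2→Eb3 is 5, which is the perfect fourth.

P4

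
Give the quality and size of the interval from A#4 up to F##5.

M6

A to F spans six letter names (A-B-C-D-E-F) — that makes it a sixth of some quality.
Counting semitones, A#4→F##5 is 9, which is the major sixth.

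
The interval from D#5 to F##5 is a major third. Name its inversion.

Inverted interval numbers add to nine, so a third pairs with a sixth (3 + 6 = 9).
The quality also flips — major becomes minor — giving a minor sixth.

m6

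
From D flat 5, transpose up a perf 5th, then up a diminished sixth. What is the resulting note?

F double-flat 6

Up a perfect fifth from Db5: Ab5 (7 semitones up).
Ab5 up a diminished sixth → Fbb6 (7 semitones).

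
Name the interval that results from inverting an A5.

Interval numbers invert to sum to nine: 5 + 4 = 9, so a fifth inverts to a fourth.
The quality also flips — augmented becomes diminished — giving a diminished fourth.

diminished 4th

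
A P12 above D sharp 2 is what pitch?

Counting five letter names plus an octave up from D lands on A.
Moving 19 semitones up from D#2 (the size of a perfect twelfth) reaches A#3.

A sharp 3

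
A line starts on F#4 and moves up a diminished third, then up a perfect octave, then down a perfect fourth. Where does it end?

A diminished third up from F#4 is Ab4.
A perfect octave up from Ab4 is Ab5.
A perfect fourth down from Ab5 is Eb5.

Eb5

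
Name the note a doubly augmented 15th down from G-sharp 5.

The letter stays G (same as the start), shifted two octaves down.
Moving 26 semitones down from G#5 (the size of a doubly augmented fifteenth) reaches Gb3.

G-flat 3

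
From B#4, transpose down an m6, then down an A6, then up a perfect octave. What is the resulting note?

A minor sixth down from B#4 is D##4.
An augmented sixth down from D##4 is F#3.
F#3 up a perfect octave → F#4 (12 semitones).

F#4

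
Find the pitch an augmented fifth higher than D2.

A#2

Counting five letter names up from D lands on A.
Moving 8 semitones up from D2 (the size of an augmented fifth) reaches A#2.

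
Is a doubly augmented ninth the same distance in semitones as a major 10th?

Both span 16 semitones: a doubly augmented ninth and a major tenth are the same chromatic distance.

Yes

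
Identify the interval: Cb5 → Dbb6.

C to D spans two letter names (C-D), plus an octave, so the interval is some kind of ninth.
A major ninth would be 14 semitones, but Cb5 to Dbb6 is 13 — one semitone narrower, making it a minor ninth.
(Equivalently, a compound minor second: a minor second plus an octave.)

minor ninth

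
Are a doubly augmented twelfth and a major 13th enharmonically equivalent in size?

Yes

A doubly augmented twelfth spans 21 semitones, and a major thirteenth also spans 21 semitones — they're enharmonic.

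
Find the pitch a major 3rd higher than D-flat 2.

F 2

Three letter names up from D: F.
Moving 4 semitones up from Db2 (the size of a major third) reaches F2.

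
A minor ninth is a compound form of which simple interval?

Subtracting seven from the interval number removes an octave: 9 − 7 = 2.
That makes a minor ninth a compound minor second — an octave plus a minor second.

minor second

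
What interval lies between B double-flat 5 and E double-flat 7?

B to E spans four letter names (B-C-D-E), plus an octave, so the interval is some kind of eleventh.
The perfect eleventh spans 17 semitones, and Bbb5 to Ebb7 is exactly 17 semitones — so this is a perfect eleventh.
(Equivalently, a compound perfect fourth: a perfect fourth plus an octave.)

perfect eleventh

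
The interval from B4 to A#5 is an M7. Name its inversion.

minor 2nd

Interval numbers invert to sum to nine: 7 + 2 = 9, so a seventh inverts to a second.
Quality inverts too: major becomes minor. That makes the inversion a minor second.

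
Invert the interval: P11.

perfect fifth

First reduce the compound perfect eleventh to its simple form, a perfect fourth.
The rule of nine gives the new number: 9 − 4 = 5, so a fourth becomes a fifth.
Quality inverts too: perfect stays perfect. That makes the inversion a perfect fifth.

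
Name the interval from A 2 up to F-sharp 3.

A to F spans six letter names (A-B-C-D-E-F) — that makes it a sixth of some quality.
Counting semitones, A2→F#3 is 9, which is the major sixth.

major sixth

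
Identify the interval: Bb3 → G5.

M13

B to G spans six letter names (B-C-D-E-F-G), plus an octave, so the interval is some kind of thirteenth.
The major thirteenth spans 21 semitones, and Bb3 to G5 is exactly 21 semitones — so this is a major thirteenth.
(Equivalently, a compound major sixth: a major sixth plus an octave.)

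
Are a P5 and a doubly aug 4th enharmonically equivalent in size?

Both span 7 semitones: a perfect fifth and a doubly augmented fourth are the same chromatic distance.

Yes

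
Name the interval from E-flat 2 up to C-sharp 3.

augmented 6th

E to C spans six letter names (E-F-G-A-B-C), so the interval is some kind of sixth.
A major sixth would be 9 semitones; Eb2 to C#3 is 10, one semitone wider, so the interval is augmented.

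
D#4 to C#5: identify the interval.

D to C spans seven letter names (D-E-F-G-A-B-C), so the interval is some kind of seventh.
At 10 semitones, D#4→C#5 falls one short of a major seventh: minor.

minor seventh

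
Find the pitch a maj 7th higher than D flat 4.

The seventh takes the letter from D up to C.
A major seventh spans 11 semitones, so from Db4 the target pitch is C5.

C 5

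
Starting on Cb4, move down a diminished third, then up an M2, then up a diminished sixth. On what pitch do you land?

Gb4

Cb4 down a diminished third → A3 (2 semitones).
A major second up from A3 is B3.
A diminished sixth up from B3 is Gb4.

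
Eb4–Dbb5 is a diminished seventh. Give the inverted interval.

The rule of nine gives the new number: 9 − 7 = 2, so a seventh becomes a second.
Quality inverts too: diminished becomes augmented. That makes the inversion an augmented second.

augmented 2nd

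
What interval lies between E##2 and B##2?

E to B spans five letter names (E-F-G-A-B), so the interval is some kind of fifth.
E##2 to B##2 is 7 semitones, matching the perfect fifth exactly, so the quality is perfect.

perfect fifth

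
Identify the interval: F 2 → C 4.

F to C spans five letter names (F-G-A-B-C), plus an octave: a twelfth.
Counting semitones, F2→C4 is 19, which is the perfect twelfth.
(Equivalently, a compound perfect fifth: a perfect fifth plus an octave.)

P12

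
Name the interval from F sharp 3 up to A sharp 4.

major 10th

F to A spans three letter names (F-G-A), plus an octave: a tenth.
The major tenth spans 16 semitones, and F#3 to A#4 is exactly 16 semitones — so this is a major tenth.
(Equivalently, a compound major third: a major third plus an octave.)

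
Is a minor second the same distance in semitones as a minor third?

A minor second spans 1 semitone; a minor third spans 3 semitones. They differ by 2.

No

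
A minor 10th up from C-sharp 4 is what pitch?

Counting three letter names plus an octave up from C lands on E.
A minor tenth spans 15 semitones, so from C#4 the target pitch is E5.

E 5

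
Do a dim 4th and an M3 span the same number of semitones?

A diminished fourth = 4 semitones = a major third; enharmonically equal.

Yes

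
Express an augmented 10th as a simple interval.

Each octave removed subtracts seven from the number: 10 − 7 = 3.
Quality carries through unchanged, so the simple form is an augmented third.

augmented third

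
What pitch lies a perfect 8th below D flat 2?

D flat 1

An octave keeps the letter name D, an octave down from D.
A perfect octave spans 12 semitones, so from Db2 the target pitch is Db1.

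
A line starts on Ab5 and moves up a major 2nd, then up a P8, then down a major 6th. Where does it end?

Db6

Up a major second from Ab5: Bb5 (2 semitones up).
Up a perfect octave from Bb5: Bb6 (12 semitones up).
Down a major sixth from Bb6: Db6 (9 semitones down).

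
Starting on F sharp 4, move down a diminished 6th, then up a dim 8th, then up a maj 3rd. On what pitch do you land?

C double-sharp 5

Down a diminished sixth from F#4: A##3 (7 semitones down).
A diminished octave up from A##3 is A#4.
A major third up from A#4 is C##5.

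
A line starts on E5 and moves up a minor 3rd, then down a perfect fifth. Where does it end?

C5

E5 up a minor third → G5 (3 semitones).
Down a perfect fifth from G5: C5 (7 semitones down).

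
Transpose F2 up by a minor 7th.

Eb3

The seventh takes the letter from F up to E.
A minor seventh is 10 semitones; 10 semitones up from F2 gives Eb3.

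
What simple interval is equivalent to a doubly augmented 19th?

doubly augmented 5th

Each octave removed subtracts seven from the number: 19 − 14 = 5.
Quality carries through unchanged, so the simple form is a doubly augmented fifth.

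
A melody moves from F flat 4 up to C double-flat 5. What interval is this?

F to C spans five letter names (F-G-A-B-C), so the interval is some kind of fifth.
Fb4 to Cbb5 spans 6 semitones — one semitone narrower than the perfect fifth (7) — giving a diminished fifth.

diminished fifth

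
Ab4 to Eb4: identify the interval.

perfect fourth

Descending from Ab4 to Eb4 is the same interval as ascending Eb4 to Ab4.
E to A spans four letter names (E-F-G-A) — that makes it a fourth of some quality.
Eb4 to Ab4 is 5 semitones, matching the perfect fourth exactly, so the quality is perfect.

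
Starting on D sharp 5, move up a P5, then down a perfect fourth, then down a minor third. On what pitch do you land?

A perfect fifth up from D#5 is A#5.
Down a perfect fourth from A#5: E#5 (5 semitones down).
A minor third down from E#5 is C##5.

C double-sharp 5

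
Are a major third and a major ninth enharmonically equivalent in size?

No

4 semitones (major third) vs 14 semitones (major ninth): not equal.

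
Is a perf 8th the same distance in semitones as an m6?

A perfect octave spans 12 semitones; a minor sixth spans 8 semitones. They differ by 4.

No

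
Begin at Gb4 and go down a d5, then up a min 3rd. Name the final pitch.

Eb4

Down a diminished fifth from Gb4: C4 (6 semitones down).
Up a minor third from C4: Eb4 (3 semitones up).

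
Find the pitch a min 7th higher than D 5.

Counting seven letter names up from D lands on C.
A minor seventh spans 10 semitones, so from D5 the target pitch is C6.

C 6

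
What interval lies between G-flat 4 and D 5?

G to D spans five letter names (G-A-B-C-D): a fifth.
Gb4 to D5 spans 8 semitones — one semitone wider than the perfect fifth (7) — giving an augmented fifth.

augmented fifth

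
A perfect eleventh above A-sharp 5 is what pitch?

D-sharp 7

The eleventh's letter: A up four letter names plus an octave → D.
A perfect eleventh spans 17 semitones, so from A#5 the target pitch is D#7.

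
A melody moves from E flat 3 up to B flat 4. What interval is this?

perfect twelfth

E to B spans five letter names (E-F-G-A-B), plus an octave — that makes it a twelfth of some quality.
Counting semitones, Eb3→Bb4 is 19, which is the perfect twelfth.
(Equivalently, a compound perfect fifth: a perfect fifth plus an octave.)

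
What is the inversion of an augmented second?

The rule of nine gives the new number: 9 − 2 = 7, so a second becomes a seventh.
The quality also flips — augmented becomes diminished — giving a diminished seventh.

diminished 7th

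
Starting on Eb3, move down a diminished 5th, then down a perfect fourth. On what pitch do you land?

E2

Eb3 down a diminished fifth → A2 (6 semitones).
A perfect fourth down from A2 is E2.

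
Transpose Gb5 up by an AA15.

For a fifteenth the letter name doesn't change: still G, two octaves up.
Moving 26 semitones up from Gb5 (the size of a doubly augmented fifteenth) reaches G#7.

G#7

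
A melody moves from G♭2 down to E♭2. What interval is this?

minor 3rd

Descending from Gb2 to Eb2 is the same interval as ascending Eb2 to Gb2.
E to G spans three letter names (E-F-G) — that makes it a third of some quality.
Eb2 to Gb2 is 3 semitones, a half step short of the major third (4), so this is minor.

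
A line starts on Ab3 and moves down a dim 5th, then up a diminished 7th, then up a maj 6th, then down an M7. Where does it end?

A diminished fifth down from Ab3 is D3.
D3 up a diminished seventh → Cb4 (9 semitones).
A major sixth up from Cb4 is Ab4.
A major seventh down from Ab4 is Bbb3.

Bbb3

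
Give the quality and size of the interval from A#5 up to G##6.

major seventh

A to G spans seven letter names (A-B-C-D-E-F-G) — that makes it a seventh of some quality.
Counting semitones, A#5→G##6 is 11, which is the major seventh.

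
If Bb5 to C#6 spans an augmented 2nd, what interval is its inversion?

diminished seventh

Inverted interval numbers add to nine, so a second pairs with a seventh (2 + 7 = 9).
Quality inverts too: augmented becomes diminished. That makes the inversion a diminished seventh.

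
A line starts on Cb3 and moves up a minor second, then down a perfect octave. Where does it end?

A minor second up from Cb3 is Dbb3.
A perfect octave down from Dbb3 is Dbb2.

Dbb2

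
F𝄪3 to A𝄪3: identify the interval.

major third

F to A spans three letter names (F-G-A) — that makes it a third of some quality.
The major third spans 4 semitones, and F##3 to A##3 is exactly 4 semitones — so this is a major third.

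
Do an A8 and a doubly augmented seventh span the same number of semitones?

An augmented octave = 13 semitones = a doubly augmented seventh; enharmonically equal.

Yes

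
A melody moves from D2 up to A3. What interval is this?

P12

D to A spans five letter names (D-E-F-G-A), plus an octave, so the interval is some kind of twelfth.
Counting semitones, D2→A3 is 19, which is the perfect twelfth.
(Equivalently, a compound perfect fifth: a perfect fifth plus an octave.)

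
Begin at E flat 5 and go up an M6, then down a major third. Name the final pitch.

Eb5 up a major sixth → C6 (9 semitones).
C6 down a major third → Ab5 (4 semitones).

A flat 5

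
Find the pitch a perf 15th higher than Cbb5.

The letter stays C (same as the start), shifted two octaves up.
A perfect fifteenth is 24 semitones; 24 semitones up from Cbb5 gives Cbb7.

Cbb7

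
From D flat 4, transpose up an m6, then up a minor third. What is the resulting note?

D double-flat 5

Db4 up a minor sixth → Bbb4 (8 semitones).
A minor third up from Bbb4 is Dbb5.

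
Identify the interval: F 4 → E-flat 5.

F to E spans seven letter names (F-G-A-B-C-D-E) — that makes it a seventh of some quality.
A major seventh would be 11 semitones, but F4 to Eb5 is 10 — one semitone narrower, making it a minor seventh.

minor seventh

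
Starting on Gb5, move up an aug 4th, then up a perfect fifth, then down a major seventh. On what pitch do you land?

An augmented fourth up from Gb5 is C6.
A perfect fifth up from C6 is G6.
A major seventh down from G6 is Ab5.

Ab5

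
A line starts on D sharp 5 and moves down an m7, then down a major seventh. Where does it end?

A minor seventh down from D#5 is E#4.
E#4 down a major seventh → F#3 (11 semitones).

F sharp 3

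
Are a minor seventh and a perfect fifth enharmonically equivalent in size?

A minor seventh is 10 semitones but a perfect fifth is 7 semitones — different sizes.

No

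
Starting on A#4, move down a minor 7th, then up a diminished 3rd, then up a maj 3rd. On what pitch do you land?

A minor seventh down from A#4 is B#3.
Up a diminished third from B#3: D4 (2 semitones up).
D4 up a major third → F#4 (4 semitones).

F#4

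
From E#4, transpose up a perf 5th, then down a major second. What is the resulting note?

A#4

A perfect fifth up from E#4 is B#4.
B#4 down a major second → A#4 (2 semitones).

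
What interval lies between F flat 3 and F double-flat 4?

diminished octave

F to F is the same letter name, plus an octave — that makes it an octave of some quality.
The perfect octave is 12 semitones; here we have 11, one semitone narrower: diminished.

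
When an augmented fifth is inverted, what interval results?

The rule of nine gives the new number: 9 − 5 = 4, so a fifth becomes a fourth.
And augmented becomes diminished under inversion, so we get a diminished fourth.

diminished fourth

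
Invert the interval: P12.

perfect 4th

First reduce the compound perfect twelfth to its simple form, a perfect fifth.
Interval numbers invert to sum to nine: 5 + 4 = 9, so a fifth inverts to a fourth.
And perfect stays perfect under inversion, so we get a perfect fourth.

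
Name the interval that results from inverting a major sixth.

minor 3rd

The rule of nine gives the new number: 9 − 6 = 3, so a sixth becomes a third.
Quality inverts too: major becomes minor. That makes the inversion a minor third.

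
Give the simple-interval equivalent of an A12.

Subtracting seven from the interval number removes an octave: 12 − 7 = 5.
That makes an augmented twelfth a compound augmented fifth — an octave plus an augmented fifth.

augmented 5th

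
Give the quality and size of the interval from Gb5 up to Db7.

perfect twelfth

G to D spans five letter names (G-A-B-C-D), plus an octave — that makes it a twelfth of some quality.
Counting semitones, Gb5→Db7 is 19, which is the perfect twelfth.
(Equivalently, a compound perfect fifth: a perfect fifth plus an octave.)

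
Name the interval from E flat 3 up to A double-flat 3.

diminished fourth

E to A spans four letter names (E-F-G-A) — that makes it a fourth of some quality.
The perfect fourth is 5 semitones; here we have 4, one semitone narrower: diminished.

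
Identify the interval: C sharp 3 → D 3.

minor second

C to D spans two letter names (C-D) — that makes it a second of some quality.
A major second would be 2 semitones, but C#3 to D3 is 1 — one semitone narrower, making it a minor second.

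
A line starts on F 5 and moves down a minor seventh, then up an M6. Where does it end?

F5 down a minor seventh → G4 (10 semitones).
A major sixth up from G4 is E5.

E 5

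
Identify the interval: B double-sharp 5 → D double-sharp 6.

B to D spans three letter names (B-C-D), so the interval is some kind of third.
At 3 semitones, B##5→D##6 falls one short of a major third: minor.

minor 3rd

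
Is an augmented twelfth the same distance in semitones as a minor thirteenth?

Yes

An augmented twelfth spans 20 semitones, and a minor thirteenth also spans 20 semitones — they're enharmonic.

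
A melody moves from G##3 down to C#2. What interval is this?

augmented twelfth

Descending from G##3 to C#2 is the same interval as ascending C#2 to G##3.
C to G spans five letter names (C-D-E-F-G), plus an octave: a twelfth.
A perfect twelfth would be 19 semitones; C#2 to G##3 is 20, one semitone wider, so the interval is augmented.
(Equivalently, a compound augmented fifth: an augmented fifth plus an octave.)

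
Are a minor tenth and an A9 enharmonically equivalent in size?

A minor tenth spans 15 semitones, and an augmented ninth also spans 15 semitones — they're enharmonic.

Yes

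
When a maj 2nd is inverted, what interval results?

Inverted interval numbers add to nine, so a second pairs with a seventh (2 + 7 = 9).
Quality inverts too: major becomes minor. That makes the inversion a minor seventh.

m7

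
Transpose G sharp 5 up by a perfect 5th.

D sharp 6

Five letter names up from G: D.
Moving 7 semitones up from G#5 (the size of a perfect fifth) reaches D#6.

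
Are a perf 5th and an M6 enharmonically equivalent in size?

A perfect fifth spans 7 semitones; a major sixth spans 9 semitones. They differ by 2.

No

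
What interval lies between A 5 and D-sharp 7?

augmented eleventh

A to D spans four letter names (A-B-C-D), plus an octave: an eleventh.
The perfect eleventh is 17 semitones; here we have 18, one semitone wider: augmented.
(Equivalently, a compound augmented fourth: an augmented fourth plus an octave.)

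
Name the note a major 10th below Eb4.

Cb3

Three letters down from E (plus an octave) reaches C.
A major tenth spans 16 semitones, so from Eb4 the target pitch is Cb3.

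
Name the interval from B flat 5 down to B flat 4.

perfect octave

Descending from Bb5 to Bb4 is the same interval as ascending Bb4 to Bb5.
B to B is the same letter name, plus an octave — that makes it an octave of some quality.
Bb4 to Bb5 is 12 semitones, matching the perfect octave exactly, so the quality is perfect.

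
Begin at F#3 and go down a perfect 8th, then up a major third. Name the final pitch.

F#3 down a perfect octave → F#2 (12 semitones).
A major third up from F#2 is A#2.

A#2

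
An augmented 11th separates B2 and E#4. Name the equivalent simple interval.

Subtracting seven from the interval number removes an octave: 11 − 7 = 4.
So an augmented eleventh is an octave plus an augmented fourth. The quality is unchanged.

augmented 4th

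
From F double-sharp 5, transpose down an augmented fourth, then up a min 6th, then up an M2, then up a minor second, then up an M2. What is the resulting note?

F##5 down an augmented fourth → C#5 (6 semitones).
Up a minor sixth from C#5: A5 (8 semitones up).
Up a major second from A5: B5 (2 semitones up).
A minor second up from B5 is C6.
Up a major second from C6: D6 (2 semitones up).

D 6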